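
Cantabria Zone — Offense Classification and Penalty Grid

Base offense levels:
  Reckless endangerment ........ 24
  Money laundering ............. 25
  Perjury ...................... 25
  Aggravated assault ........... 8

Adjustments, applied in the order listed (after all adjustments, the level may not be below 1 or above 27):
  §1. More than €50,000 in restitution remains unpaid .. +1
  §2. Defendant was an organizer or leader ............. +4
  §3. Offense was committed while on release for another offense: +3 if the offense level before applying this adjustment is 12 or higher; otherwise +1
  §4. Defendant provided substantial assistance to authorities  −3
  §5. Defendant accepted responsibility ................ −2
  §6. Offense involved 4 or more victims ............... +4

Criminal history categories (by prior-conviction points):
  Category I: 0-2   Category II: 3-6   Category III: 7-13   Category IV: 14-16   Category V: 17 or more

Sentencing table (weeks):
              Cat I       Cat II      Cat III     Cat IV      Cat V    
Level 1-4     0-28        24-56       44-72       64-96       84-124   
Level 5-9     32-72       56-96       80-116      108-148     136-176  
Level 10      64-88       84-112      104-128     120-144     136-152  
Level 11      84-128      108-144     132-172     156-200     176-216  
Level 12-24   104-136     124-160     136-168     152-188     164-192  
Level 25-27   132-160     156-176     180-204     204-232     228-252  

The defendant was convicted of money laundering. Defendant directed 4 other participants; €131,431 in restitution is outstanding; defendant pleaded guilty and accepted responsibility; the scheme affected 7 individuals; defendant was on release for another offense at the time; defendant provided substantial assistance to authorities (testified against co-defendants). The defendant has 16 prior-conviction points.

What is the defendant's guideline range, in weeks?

204-232 weeks

Base offense level for money laundering: 25.
§1 applies: 25 + 1 = 26.
§2 applies: 26 + 4 = 30.
§3 applies (level before this adjustment is 30 ≥ 12, so +3): 30 + 3 = 33.
§4 applies: 33 − 3 = 30.
§5 applies: 30 − 2 = 28.
§6 applies: 28 + 4 = 32.
Level 32 exceeds the maximum of 27; capped at 27.
Final offense level: 27.
Criminal history: 16 prior points → Category IV (14-16).
Level 27 falls in the 25-27 band.
Grid: Level 25-27 × Category IV = 204-232 weeks.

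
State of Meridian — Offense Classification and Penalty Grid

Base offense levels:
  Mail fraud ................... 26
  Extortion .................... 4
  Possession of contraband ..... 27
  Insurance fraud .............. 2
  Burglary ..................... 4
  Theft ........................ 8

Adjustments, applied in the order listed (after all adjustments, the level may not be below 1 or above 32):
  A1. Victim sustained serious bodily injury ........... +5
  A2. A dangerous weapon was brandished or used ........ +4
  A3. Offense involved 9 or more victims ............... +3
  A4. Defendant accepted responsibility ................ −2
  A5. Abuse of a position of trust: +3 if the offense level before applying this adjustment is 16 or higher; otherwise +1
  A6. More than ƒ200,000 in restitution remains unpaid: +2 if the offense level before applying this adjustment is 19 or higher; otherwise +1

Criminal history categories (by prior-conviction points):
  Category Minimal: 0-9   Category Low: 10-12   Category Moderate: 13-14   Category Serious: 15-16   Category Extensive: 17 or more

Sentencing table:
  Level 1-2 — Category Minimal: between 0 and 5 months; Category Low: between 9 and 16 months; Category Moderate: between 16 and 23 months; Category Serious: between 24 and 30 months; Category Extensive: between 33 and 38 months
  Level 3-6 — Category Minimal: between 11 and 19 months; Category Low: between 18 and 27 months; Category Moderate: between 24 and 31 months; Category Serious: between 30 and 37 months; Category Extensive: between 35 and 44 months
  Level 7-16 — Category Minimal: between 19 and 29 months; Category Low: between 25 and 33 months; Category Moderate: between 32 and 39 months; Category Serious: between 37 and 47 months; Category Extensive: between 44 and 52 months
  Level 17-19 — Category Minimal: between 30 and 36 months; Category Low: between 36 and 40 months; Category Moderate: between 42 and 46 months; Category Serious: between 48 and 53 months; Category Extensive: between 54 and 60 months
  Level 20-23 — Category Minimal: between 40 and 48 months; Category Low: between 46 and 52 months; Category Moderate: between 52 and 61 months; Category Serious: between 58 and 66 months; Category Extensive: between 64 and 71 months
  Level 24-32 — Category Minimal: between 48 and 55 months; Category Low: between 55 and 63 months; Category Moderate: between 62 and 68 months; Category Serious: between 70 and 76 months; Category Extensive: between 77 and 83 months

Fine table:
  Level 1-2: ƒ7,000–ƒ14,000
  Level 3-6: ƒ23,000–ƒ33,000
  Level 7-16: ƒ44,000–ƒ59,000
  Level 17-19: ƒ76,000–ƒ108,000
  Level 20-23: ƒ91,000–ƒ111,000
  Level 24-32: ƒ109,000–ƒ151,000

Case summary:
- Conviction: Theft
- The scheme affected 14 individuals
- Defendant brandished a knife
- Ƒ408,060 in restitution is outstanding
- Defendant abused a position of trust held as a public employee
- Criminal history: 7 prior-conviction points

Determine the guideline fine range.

ƒ76,000–ƒ108,000

Base offense level for theft: 8.
A1 does not apply.
A2 applies: 8 + 4 = 12.
A3 applies: 12 + 3 = 15.
A4 does not apply.
A5 applies (level before this adjustment is 15 < 16, so +1): 15 + 1 = 16.
A6 applies (level before this adjustment is 16 < 19, so +1): 16 + 1 = 17.
Final offense level: 17.
Level 17 falls in the 17-19 band.
Fine table: Level 17-19 → ƒ76,000–ƒ108,000.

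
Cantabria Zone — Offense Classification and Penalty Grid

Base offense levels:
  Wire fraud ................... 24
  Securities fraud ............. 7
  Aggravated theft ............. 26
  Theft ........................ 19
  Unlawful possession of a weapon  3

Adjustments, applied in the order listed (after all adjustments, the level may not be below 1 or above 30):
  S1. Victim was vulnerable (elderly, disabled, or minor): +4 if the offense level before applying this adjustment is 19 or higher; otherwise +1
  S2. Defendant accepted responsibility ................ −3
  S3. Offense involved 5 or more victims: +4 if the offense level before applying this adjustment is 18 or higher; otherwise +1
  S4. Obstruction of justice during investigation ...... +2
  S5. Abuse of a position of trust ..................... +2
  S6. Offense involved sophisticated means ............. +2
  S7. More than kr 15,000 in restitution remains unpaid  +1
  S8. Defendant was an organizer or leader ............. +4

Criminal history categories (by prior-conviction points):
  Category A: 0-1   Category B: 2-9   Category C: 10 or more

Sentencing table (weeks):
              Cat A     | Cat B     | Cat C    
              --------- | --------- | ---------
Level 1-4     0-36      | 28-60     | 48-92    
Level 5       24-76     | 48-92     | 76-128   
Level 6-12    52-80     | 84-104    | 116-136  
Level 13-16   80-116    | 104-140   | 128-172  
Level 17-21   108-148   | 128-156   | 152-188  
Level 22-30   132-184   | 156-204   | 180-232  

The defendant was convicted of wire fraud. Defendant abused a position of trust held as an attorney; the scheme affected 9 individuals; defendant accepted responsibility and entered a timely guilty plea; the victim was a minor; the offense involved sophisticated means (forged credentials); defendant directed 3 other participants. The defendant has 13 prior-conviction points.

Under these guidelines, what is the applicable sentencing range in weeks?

180-232 weeks

Base offense level for wire fraud: 24.
S1 applies (level before this adjustment is 24 ≥ 19, so +4): 24 + 4 = 28.
S2 applies: 28 − 3 = 25.
S3 applies (level before this adjustment is 25 ≥ 18, so +4): 25 + 4 = 29.
S5 applies: 29 + 2 = 31.
S6 applies: 31 + 2 = 33.
S7 does not apply.
S8 applies: 33 + 4 = 37.
Level 37 exceeds the maximum of 30; capped at 30.
Final offense level: 30.
Criminal history: 13 prior points → Category C (10+).
Level 30 falls in the 22-30 band.
Grid: Level 22-30 × Category C = 180-232 weeks.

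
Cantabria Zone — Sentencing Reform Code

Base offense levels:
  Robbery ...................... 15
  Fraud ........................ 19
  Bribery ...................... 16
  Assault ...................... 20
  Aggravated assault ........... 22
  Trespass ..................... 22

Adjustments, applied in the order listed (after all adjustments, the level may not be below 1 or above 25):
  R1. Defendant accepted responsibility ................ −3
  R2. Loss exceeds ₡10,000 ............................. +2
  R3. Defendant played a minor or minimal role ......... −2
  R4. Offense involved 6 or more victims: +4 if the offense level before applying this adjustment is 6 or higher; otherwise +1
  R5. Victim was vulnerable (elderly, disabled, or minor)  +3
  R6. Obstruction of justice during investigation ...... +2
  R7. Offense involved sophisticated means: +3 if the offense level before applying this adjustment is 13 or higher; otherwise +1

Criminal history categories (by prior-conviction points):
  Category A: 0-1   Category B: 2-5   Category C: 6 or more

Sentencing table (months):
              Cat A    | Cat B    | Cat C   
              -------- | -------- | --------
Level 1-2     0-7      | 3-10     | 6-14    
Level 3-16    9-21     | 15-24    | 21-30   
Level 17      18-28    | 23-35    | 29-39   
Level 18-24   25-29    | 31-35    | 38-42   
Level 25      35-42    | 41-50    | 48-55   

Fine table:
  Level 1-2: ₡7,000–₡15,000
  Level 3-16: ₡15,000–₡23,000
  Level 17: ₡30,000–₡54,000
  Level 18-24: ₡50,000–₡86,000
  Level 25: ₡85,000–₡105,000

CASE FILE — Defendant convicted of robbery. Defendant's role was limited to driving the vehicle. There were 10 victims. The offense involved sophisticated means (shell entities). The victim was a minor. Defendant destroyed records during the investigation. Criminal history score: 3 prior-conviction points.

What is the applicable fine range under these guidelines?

₡85,000–₡105,000

Base offense level for robbery: 15.
R3 applies: 15 − 2 = 13.
R4 applies (level before this adjustment is 13 ≥ 6, so +4): 13 + 4 = 17.
R5 applies: 17 + 3 = 20.
R6 applies: 20 + 2 = 22.
R7 applies (level before this adjustment is 22 ≥ 13, so +3): 22 + 3 = 25.
Final offense level: 25.
Level 25 falls in the 25 band.
Fine table: Level 25 → ₡85,000–₡105,000.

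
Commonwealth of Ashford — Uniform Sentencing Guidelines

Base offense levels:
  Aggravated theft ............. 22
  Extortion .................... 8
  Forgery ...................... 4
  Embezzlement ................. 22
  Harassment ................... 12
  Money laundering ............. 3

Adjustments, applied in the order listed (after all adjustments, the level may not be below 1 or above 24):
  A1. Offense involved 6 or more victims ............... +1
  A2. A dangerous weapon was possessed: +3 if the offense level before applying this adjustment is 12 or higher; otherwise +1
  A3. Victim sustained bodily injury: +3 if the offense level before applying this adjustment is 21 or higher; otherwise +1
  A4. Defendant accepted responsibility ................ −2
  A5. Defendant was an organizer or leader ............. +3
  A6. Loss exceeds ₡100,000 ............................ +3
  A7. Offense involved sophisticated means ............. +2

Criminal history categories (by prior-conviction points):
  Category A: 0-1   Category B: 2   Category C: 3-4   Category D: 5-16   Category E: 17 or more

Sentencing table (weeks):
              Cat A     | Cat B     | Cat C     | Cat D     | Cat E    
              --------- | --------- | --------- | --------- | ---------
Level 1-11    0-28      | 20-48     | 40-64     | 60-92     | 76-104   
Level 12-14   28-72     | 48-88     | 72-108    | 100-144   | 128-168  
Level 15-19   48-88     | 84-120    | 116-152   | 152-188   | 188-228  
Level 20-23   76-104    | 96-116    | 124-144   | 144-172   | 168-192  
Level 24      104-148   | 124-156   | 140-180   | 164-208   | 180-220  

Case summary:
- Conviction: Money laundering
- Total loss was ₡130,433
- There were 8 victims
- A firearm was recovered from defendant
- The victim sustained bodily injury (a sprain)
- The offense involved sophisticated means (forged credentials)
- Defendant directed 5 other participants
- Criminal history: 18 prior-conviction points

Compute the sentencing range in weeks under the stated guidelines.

Base offense level for money laundering: 3.
A1 applies: 3 + 1 = 4.
A2 applies (level before this adjustment is 4 < 12, so +1): 4 + 1 = 5.
A3 applies (level before this adjustment is 5 < 21, so +1): 5 + 1 = 6.
A5 applies: 6 + 3 = 9.
A6 applies: 9 + 3 = 12.
A7 applies: 12 + 2 = 14.
Final offense level: 14.
Criminal history: 18 prior points → Category E (17+).
Level 14 falls in the 12-14 band.
Grid: Level 12-14 × Category E = 128-168 weeks.

128-168 weeks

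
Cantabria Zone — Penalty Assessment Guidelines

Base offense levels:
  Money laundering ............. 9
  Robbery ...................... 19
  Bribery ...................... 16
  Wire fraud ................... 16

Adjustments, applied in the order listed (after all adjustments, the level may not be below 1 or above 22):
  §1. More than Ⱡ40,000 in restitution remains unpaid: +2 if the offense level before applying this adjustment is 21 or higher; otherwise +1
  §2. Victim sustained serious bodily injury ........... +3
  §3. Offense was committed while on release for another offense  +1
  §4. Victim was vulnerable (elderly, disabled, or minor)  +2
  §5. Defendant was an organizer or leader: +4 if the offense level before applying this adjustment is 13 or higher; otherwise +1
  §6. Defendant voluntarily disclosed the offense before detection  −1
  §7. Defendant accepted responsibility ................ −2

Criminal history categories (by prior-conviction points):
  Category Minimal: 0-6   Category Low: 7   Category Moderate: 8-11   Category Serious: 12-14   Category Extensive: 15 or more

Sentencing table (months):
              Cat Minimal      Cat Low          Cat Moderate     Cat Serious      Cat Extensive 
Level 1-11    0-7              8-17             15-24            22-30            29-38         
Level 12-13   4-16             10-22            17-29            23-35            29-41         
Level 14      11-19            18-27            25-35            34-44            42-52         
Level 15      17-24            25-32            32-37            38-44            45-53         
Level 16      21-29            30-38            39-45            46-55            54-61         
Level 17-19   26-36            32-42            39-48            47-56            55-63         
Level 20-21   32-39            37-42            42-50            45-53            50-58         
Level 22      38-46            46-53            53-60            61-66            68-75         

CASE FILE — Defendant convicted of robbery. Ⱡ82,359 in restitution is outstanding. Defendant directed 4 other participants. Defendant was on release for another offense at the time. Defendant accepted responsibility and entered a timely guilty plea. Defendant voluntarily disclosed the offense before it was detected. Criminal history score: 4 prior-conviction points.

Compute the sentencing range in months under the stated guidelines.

38-46 months

Base offense level for robbery: 19.
§1 applies (level before this adjustment is 19 < 21, so +1): 19 + 1 = 20.
§3 applies: 20 + 1 = 21.
§5 applies (level before this adjustment is 21 ≥ 13, so +4): 21 + 4 = 25.
§6 applies: 25 − 1 = 24.
§7 applies: 24 − 2 = 22.
Final offense level: 22.
Criminal history: 4 prior points → Category Minimal (0-6).
Level 22 falls in the 22 band.
Grid: Level 22 × Category Minimal = 38-46 months.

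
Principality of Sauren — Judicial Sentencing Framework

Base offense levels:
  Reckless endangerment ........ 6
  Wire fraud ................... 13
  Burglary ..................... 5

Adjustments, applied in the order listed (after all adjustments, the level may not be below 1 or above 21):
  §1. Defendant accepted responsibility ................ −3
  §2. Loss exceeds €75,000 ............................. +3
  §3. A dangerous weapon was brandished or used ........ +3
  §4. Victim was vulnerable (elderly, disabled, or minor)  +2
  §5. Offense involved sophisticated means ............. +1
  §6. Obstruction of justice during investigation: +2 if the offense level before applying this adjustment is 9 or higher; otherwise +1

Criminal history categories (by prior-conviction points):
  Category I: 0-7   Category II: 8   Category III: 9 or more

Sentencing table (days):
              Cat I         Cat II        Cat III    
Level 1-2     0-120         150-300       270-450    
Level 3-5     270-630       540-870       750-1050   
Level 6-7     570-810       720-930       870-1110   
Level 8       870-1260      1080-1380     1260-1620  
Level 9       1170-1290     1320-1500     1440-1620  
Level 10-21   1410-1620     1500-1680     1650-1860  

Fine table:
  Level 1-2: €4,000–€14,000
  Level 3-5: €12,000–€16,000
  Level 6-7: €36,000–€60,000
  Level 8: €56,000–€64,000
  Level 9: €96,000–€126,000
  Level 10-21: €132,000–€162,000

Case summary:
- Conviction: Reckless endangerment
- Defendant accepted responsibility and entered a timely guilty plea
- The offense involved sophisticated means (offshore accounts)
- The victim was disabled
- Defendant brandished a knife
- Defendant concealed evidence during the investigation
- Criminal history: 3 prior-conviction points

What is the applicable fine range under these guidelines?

Base offense level for reckless endangerment: 6.
§1 applies: 6 − 3 = 3.
§2 does not apply.
§3 applies: 3 + 3 = 6.
§4 applies: 6 + 2 = 8.
§5 applies: 8 + 1 = 9.
§6 applies (level before this adjustment is 9 ≥ 9, so +2): 9 + 2 = 11.
Final offense level: 11.
Level 11 falls in the 10-21 band.
Fine table: Level 10-21 → €132,000–€162,000.

€132,000–€162,000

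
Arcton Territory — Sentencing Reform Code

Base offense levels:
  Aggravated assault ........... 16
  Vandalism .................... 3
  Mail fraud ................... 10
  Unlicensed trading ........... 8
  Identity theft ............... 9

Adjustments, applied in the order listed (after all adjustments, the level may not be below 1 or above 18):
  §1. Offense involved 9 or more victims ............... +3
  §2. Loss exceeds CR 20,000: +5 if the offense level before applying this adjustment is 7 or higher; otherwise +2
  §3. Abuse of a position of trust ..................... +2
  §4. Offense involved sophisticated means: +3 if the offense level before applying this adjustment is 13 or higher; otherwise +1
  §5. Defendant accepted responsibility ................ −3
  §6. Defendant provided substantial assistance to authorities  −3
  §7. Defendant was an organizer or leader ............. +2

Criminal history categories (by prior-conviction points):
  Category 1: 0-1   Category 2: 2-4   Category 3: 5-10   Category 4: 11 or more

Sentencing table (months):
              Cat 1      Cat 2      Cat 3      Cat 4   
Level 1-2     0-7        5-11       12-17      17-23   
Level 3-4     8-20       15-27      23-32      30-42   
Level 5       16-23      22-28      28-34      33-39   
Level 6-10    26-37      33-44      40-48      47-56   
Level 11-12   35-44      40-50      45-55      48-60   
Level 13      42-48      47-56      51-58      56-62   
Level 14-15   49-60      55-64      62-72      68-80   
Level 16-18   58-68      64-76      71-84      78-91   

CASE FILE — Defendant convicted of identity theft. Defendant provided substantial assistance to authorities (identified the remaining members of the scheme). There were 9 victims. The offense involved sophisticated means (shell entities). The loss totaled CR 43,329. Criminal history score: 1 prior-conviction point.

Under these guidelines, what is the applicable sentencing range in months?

58-68 months

Base offense level for identity theft: 9.
§1 applies: 9 + 3 = 12.
§2 applies (level before this adjustment is 12 ≥ 7, so +5): 12 + 5 = 17.
§4 applies (level before this adjustment is 17 ≥ 13, so +3): 17 + 3 = 20.
§6 applies: 20 − 3 = 17.
Final offense level: 17.
Criminal history: 1 prior point → Category 1 (0-1).
Level 17 falls in the 16-18 band.
Grid: Level 16-18 × Category 1 = 58-68 months.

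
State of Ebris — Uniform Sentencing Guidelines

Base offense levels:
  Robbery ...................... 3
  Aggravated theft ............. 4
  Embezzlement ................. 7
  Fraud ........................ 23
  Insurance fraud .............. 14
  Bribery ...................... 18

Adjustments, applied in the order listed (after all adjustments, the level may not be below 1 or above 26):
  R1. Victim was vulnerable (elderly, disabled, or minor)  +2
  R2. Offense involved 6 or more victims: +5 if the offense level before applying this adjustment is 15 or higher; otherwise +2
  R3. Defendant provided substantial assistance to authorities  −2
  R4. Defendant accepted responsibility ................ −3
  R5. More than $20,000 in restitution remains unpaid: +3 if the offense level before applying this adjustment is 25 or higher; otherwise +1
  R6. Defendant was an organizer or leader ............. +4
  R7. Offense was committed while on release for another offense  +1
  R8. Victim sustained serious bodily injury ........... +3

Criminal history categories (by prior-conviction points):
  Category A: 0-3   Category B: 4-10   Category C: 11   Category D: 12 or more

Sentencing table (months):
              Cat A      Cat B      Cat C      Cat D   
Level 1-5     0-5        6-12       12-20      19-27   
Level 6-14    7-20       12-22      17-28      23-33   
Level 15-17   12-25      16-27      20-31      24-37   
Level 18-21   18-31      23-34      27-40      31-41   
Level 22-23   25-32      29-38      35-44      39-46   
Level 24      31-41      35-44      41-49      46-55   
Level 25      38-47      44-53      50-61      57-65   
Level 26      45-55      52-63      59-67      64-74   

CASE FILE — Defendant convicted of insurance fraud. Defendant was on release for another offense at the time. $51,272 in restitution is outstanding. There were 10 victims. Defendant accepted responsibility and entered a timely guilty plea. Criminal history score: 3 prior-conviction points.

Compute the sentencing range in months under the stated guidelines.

Base offense level for insurance fraud: 14.
R1 does not apply.
R2 applies (level before this adjustment is 14 < 15, so +2): 14 + 2 = 16.
R3 does not apply.
R4 applies: 16 − 3 = 13.
R5 applies (level before this adjustment is 13 < 25, so +1): 13 + 1 = 14.
R6 does not apply.
R7 applies: 14 + 1 = 15.
Final offense level: 15.
Criminal history: 3 prior points → Category A (0-3).
Level 15 falls in the 15-17 band.
Grid: Level 15-17 × Category A = 12-25 months.

12-25 months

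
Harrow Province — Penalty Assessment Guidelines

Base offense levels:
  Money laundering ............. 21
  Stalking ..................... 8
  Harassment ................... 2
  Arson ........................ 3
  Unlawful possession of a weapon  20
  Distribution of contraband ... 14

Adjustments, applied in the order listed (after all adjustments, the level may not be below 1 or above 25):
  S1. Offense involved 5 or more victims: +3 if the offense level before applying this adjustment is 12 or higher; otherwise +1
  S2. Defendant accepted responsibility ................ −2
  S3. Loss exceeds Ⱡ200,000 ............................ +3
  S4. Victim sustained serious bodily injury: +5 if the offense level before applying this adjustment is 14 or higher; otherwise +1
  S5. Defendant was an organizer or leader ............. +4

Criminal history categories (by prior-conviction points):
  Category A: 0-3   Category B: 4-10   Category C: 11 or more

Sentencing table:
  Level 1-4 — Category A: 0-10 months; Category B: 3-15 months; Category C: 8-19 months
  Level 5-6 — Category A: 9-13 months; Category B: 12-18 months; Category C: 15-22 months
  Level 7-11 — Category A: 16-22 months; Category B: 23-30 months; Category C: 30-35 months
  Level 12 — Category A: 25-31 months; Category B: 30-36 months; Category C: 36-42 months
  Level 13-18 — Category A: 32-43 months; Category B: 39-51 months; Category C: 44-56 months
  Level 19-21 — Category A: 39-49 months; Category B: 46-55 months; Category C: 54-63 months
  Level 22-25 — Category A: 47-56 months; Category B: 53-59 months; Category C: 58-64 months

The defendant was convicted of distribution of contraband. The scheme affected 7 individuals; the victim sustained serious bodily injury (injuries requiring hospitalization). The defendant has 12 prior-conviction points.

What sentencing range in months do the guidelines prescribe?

58-64 months

Base offense level for distribution of contraband: 14.
S1 applies (level before this adjustment is 14 ≥ 12, so +3): 14 + 3 = 17.
S2 does not apply.
S3 does not apply.
S4 applies (level before this adjustment is 17 ≥ 14, so +5): 17 + 5 = 22.
S5 does not apply.
Final offense level: 22.
Criminal history: 12 prior points → Category C (11+).
Level 22 falls in the 22-25 band.
Grid: Level 22-25 × Category C = 58-64 months.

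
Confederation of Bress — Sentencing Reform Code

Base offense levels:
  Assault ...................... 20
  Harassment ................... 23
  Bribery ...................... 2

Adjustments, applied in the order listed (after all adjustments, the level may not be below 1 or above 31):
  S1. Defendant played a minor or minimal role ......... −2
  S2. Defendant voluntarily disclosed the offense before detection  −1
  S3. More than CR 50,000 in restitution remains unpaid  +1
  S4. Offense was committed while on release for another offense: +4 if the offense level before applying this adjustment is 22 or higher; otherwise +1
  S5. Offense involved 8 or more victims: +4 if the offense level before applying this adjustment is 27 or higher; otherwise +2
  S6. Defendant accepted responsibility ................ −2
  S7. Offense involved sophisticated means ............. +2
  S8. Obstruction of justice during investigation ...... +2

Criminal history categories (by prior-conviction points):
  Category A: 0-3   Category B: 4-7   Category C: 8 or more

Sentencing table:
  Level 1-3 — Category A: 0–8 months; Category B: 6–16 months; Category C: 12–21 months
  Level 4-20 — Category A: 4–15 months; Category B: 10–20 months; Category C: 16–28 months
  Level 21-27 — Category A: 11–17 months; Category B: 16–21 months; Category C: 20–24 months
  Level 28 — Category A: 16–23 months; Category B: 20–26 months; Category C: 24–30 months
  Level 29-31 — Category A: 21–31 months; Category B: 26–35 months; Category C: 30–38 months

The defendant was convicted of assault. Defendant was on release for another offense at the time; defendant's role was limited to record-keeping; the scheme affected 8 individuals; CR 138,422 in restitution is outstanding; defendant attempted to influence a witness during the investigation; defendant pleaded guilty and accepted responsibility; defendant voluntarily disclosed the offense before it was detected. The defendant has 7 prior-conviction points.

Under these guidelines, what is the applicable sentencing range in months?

16-21 months

Base offense level for assault: 20.
S1 applies: 20 − 2 = 18.
S2 applies: 18 − 1 = 17.
S3 applies: 17 + 1 = 18.
S4 applies (level before this adjustment is 18 < 22, so +1): 18 + 1 = 19.
S5 applies (level before this adjustment is 19 < 27, so +2): 19 + 2 = 21.
S6 applies: 21 − 2 = 19.
S7 does not apply.
S8 applies: 19 + 2 = 21.
Final offense level: 21.
Criminal history: 7 prior points → Category B (4-7).
Level 21 falls in the 21-27 band.
Grid: Level 21-27 × Category B = 16-21 months.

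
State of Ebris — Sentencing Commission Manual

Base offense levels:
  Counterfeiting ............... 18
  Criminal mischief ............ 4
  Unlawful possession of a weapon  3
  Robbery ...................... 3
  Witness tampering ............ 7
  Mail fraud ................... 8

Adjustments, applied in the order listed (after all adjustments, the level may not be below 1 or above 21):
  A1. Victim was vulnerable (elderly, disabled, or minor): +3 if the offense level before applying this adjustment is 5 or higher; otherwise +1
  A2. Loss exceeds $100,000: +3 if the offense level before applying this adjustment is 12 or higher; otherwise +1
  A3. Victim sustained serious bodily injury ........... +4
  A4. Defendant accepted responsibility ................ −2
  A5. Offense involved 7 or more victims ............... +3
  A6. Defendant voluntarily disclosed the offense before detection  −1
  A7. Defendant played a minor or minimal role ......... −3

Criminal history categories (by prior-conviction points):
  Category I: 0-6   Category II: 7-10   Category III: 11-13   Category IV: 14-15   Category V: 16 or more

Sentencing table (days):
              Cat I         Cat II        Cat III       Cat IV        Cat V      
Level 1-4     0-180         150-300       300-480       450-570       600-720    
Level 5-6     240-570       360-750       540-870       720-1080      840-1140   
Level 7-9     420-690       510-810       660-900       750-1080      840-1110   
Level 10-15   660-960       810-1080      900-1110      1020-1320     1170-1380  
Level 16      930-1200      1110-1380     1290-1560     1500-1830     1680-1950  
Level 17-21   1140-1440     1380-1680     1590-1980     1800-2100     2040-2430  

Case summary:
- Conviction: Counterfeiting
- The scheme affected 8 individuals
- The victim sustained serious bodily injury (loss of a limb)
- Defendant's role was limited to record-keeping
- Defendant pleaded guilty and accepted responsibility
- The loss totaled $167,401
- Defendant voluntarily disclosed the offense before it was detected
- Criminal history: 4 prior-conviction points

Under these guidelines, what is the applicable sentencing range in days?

Base offense level for counterfeiting: 18.
A2 applies (level before this adjustment is 18 ≥ 12, so +3): 18 + 3 = 21.
A3 applies: 21 + 4 = 25.
A4 applies: 25 − 2 = 23.
A5 applies: 23 + 3 = 26.
A6 applies: 26 − 1 = 25.
A7 applies: 25 − 3 = 22.
Level 22 exceeds the maximum of 21; capped at 21.
Final offense level: 21.
Criminal history: 4 prior points → Category I (0-6).
Level 21 falls in the 17-21 band.
Grid: Level 17-21 × Category I = 1140-1440 days.

1140-1440 days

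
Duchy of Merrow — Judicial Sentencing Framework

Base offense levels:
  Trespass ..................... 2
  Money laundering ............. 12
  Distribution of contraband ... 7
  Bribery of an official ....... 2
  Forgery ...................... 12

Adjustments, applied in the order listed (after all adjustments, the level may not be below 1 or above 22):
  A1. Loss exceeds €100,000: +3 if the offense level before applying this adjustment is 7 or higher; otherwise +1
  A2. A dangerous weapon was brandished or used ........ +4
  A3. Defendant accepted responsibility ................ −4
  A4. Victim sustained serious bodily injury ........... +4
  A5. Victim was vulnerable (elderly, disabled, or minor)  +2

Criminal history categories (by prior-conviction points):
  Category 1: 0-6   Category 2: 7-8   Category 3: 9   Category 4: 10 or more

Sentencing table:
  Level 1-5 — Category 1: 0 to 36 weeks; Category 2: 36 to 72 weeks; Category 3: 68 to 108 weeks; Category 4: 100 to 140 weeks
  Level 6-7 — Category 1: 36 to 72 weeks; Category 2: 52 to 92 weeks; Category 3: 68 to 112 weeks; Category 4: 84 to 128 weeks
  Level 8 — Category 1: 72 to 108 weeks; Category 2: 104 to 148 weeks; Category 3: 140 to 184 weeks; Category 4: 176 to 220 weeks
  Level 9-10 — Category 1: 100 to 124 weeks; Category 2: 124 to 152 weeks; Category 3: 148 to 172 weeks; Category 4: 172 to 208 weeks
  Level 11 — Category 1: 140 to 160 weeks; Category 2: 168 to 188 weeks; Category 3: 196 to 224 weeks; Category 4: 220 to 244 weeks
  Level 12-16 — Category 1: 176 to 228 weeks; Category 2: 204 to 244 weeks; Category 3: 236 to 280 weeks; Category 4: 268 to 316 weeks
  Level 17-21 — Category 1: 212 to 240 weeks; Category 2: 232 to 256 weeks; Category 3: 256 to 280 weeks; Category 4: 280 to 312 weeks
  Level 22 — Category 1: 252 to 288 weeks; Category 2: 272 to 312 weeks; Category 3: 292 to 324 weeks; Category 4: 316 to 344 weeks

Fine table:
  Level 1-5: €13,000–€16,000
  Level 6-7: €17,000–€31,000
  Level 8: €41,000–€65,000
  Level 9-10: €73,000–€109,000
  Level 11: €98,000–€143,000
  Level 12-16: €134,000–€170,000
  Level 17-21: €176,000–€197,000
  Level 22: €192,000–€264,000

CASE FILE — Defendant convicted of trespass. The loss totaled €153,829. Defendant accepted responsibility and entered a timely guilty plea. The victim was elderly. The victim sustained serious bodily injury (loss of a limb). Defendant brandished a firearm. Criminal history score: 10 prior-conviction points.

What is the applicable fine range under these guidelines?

Base offense level for trespass: 2.
A1 applies (level before this adjustment is 2 < 7, so +1): 2 + 1 = 3.
A2 applies: 3 + 4 = 7.
A3 applies: 7 − 4 = 3.
A4 applies: 3 + 4 = 7.
A5 applies: 7 + 2 = 9.
Final offense level: 9.
Level 9 falls in the 9-10 band.
Fine table: Level 9-10 → €73,000–€109,000.

€73,000–€109,000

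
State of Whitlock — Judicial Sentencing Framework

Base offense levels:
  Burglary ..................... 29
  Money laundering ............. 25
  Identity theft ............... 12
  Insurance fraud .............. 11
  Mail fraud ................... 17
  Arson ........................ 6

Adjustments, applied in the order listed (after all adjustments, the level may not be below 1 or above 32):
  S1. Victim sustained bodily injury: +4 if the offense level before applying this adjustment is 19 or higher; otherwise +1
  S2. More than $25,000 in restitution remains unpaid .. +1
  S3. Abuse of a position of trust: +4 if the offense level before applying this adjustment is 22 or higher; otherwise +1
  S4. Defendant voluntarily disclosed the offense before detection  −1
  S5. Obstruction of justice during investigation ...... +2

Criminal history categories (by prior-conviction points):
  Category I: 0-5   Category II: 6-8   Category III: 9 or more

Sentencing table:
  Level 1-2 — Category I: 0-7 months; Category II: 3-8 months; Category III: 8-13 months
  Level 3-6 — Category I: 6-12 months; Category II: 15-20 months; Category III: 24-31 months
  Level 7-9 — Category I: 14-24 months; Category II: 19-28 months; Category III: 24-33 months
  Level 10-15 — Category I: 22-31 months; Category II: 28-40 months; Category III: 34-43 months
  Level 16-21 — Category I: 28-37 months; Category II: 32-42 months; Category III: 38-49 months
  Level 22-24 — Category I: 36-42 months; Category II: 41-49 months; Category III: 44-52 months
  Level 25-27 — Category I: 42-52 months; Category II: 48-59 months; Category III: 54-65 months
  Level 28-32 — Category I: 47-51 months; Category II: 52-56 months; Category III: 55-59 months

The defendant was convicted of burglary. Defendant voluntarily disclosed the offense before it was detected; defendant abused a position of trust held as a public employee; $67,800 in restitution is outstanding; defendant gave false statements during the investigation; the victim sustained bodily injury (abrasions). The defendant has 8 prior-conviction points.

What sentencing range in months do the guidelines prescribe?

52-56 months

Base offense level for burglary: 29.
S1 applies (level before this adjustment is 29 ≥ 19, so +4): 29 + 4 = 33.
S2 applies: 33 + 1 = 34.
S3 applies (level before this adjustment is 34 ≥ 22, so +4): 34 + 4 = 38.
S4 applies: 38 − 1 = 37.
S5 applies: 37 + 2 = 39.
Level 39 exceeds the maximum of 32; capped at 32.
Final offense level: 32.
Criminal history: 8 prior points → Category II (6-8).
Level 32 falls in the 28-32 band.
Grid: Level 28-32 × Category II = 52-56 months.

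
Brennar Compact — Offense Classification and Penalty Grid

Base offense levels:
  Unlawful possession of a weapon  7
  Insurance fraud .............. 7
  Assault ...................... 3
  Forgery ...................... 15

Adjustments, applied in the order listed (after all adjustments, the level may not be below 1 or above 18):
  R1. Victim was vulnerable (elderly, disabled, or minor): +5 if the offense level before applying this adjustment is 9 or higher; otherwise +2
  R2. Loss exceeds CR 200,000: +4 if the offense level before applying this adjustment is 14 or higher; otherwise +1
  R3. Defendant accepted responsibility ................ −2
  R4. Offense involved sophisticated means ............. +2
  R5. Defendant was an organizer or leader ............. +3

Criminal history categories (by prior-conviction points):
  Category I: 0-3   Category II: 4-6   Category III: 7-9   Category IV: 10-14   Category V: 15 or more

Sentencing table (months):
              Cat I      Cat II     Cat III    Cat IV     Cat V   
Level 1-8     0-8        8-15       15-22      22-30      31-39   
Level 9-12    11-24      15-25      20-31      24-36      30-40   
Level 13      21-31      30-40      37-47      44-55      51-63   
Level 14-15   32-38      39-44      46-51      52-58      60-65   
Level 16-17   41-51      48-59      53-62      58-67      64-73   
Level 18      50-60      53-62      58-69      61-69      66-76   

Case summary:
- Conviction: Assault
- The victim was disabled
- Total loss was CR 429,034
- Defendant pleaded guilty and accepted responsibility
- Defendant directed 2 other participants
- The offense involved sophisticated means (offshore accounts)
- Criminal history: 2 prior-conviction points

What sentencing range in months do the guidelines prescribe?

11-24 months

Base offense level for assault: 3.
R1 applies (level before this adjustment is 3 < 9, so +2): 3 + 2 = 5.
R2 applies (level before this adjustment is 5 < 14, so +1): 5 + 1 = 6.
R3 applies: 6 − 2 = 4.
R4 applies: 4 + 2 = 6.
R5 applies: 6 + 3 = 9.
Final offense level: 9.
Criminal history: 2 prior points → Category I (0-3).
Level 9 falls in the 9-12 band.
Grid: Level 9-12 × Category I = 11-24 months.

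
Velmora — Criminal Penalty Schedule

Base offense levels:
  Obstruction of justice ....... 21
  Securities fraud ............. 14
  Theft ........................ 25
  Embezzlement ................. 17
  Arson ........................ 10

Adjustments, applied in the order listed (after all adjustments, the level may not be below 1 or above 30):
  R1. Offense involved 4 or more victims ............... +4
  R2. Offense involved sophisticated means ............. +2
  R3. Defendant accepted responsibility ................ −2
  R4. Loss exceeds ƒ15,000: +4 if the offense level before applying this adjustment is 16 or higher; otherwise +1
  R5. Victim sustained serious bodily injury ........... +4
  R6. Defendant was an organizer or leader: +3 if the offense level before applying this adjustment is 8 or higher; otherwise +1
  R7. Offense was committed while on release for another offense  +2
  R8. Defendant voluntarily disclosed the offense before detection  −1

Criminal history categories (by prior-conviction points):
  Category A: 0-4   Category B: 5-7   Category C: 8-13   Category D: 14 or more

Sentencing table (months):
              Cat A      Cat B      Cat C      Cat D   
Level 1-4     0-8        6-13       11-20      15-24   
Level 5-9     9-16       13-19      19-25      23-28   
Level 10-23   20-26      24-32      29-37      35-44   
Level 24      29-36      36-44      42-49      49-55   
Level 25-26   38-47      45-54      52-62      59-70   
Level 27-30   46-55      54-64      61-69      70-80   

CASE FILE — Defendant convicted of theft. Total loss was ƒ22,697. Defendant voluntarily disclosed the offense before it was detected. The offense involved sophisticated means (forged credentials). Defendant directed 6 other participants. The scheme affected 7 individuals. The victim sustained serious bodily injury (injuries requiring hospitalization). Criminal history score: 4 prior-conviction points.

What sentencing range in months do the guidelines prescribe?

Base offense level for theft: 25.
R1 applies: 25 + 4 = 29.
R2 applies: 29 + 2 = 31.
R4 applies (level before this adjustment is 31 ≥ 16, so +4): 31 + 4 = 35.
R5 applies: 35 + 4 = 39.
R6 applies (level before this adjustment is 39 ≥ 8, so +3): 39 + 3 = 42.
R7 does not apply.
R8 applies: 42 − 1 = 41.
Level 41 exceeds the maximum of 30; capped at 30.
Final offense level: 30.
Criminal history: 4 prior points → Category A (0-4).
Level 30 falls in the 27-30 band.
Grid: Level 27-30 × Category A = 46-55 months.

46-55 months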